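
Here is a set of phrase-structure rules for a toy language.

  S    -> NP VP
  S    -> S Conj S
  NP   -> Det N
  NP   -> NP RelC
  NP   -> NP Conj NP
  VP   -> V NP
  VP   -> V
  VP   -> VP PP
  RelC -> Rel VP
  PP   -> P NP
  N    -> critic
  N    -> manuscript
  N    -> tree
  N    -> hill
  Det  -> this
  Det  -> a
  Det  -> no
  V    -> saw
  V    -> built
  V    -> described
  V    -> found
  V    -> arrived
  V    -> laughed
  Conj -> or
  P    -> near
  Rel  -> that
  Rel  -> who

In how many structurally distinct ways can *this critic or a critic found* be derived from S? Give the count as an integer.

1

[S [NP [NP [Det this] [N critic]] [Conj or] [NP [Det a] [N critic]]] [VP [V found]]]
No rule offers an alternative attachment or grouping for any span, so this is the only derivation.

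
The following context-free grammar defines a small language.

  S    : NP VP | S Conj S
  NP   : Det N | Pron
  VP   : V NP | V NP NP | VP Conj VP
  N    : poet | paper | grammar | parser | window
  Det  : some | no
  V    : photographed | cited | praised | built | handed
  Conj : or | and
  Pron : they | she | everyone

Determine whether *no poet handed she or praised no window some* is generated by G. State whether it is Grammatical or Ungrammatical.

For S → NP VP, the only prefix that parses as NP is 'no poet', but the remainder 'handed she or praised no window some' is not a VP under these rules. The alternative S rule S → S Conj S likewise has no satisfying split.

Ungrammatical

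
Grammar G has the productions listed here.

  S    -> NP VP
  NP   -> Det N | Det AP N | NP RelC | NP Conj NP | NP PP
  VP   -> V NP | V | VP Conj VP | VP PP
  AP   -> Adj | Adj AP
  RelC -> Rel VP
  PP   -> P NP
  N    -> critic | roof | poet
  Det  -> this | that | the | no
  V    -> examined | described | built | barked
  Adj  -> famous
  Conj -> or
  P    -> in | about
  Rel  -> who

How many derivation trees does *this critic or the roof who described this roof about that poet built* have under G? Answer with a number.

7

Two of the 7 distinct bracketings:
[S [NP [NP [NP [Det this] [N critic]] [Conj or] [NP [Det the] [N roof]]] [RelC [Rel who] [VP [V described] [NP [NP [Det this] [N roof]] [PP [P about] [NP [Det that] [N poet]]]]]]] [VP [V built]]]
[S [NP [NP [NP [Det this] [N critic]] [Conj or] [NP [Det the] [N roof]]] [RelC [Rel who] [VP [VP [V described] [NP [Det this] [N roof]]] [PP [P about] [NP [Det that] [N poet]]]]]] [VP [V built]]]
The difference turns on whether NP → NP PP is used at the relevant span, versus an alternative expansion of NP.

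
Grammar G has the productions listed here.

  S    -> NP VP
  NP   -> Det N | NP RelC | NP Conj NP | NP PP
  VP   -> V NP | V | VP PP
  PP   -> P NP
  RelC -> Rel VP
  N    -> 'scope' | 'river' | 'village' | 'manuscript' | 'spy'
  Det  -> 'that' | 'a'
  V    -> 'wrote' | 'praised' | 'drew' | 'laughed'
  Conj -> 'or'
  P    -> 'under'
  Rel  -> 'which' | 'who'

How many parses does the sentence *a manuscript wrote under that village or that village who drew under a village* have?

Two of the 7 distinct bracketings:
[S [NP [Det a] [N manuscript]] [VP [VP [V wrote]] [PP [P under] [NP [NP [NP [Det that] [N village]] [Conj or] [NP [Det that] [N village]]] [RelC [Rel who] [VP [VP [V drew]] [PP [P under] [NP [Det a] [N village]]]]]]]]]
[S [NP [Det a] [N manuscript]] [VP [VP [V wrote]] [PP [P under] [NP [NP [Det that] [N village]] [Conj or] [NP [NP [Det that] [N village]] [RelC [Rel who] [VP [VP [V drew]] [PP [P under] [NP [Det a] [N village]]]]]]]]]]
The trees differ in how a recursive rule is bracketed over the same span.

7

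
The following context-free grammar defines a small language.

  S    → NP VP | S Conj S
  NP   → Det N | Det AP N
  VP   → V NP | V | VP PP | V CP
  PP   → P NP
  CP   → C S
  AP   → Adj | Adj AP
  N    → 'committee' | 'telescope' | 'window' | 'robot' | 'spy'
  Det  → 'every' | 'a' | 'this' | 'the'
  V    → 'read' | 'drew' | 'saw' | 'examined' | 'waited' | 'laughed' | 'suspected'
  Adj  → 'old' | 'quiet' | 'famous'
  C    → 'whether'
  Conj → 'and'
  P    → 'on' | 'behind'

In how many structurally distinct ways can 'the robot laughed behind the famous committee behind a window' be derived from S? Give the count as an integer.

[S [NP [Det the] [N robot]] [VP [VP [VP [V laughed]] [PP [P behind] [NP [Det the] [AP [Adj famous]] [N committee]]]] [PP [P behind] [NP [Det a] [N window]]]]]
No rule offers an alternative attachment or grouping for any span, so this is the only derivation.

1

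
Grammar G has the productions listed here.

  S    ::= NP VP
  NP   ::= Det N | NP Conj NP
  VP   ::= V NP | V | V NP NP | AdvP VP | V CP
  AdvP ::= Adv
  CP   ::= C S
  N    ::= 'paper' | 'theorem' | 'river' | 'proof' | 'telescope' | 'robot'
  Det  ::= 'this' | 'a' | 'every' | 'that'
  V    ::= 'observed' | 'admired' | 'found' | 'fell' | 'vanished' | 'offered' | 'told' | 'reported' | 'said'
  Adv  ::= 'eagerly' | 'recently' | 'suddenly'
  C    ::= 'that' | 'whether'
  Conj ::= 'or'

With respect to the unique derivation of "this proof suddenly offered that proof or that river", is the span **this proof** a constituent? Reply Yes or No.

Yes

[S [NP [Det this] [N proof]] [VP [AdvP [Adv suddenly]] [VP [V offered] [NP [NP [Det that] [N proof]] [Conj or] [NP [Det that] [N river]]]]]]
The words 'this proof' are exhaustively dominated by a single NP node (built by NP → Det N), so they form a constituent.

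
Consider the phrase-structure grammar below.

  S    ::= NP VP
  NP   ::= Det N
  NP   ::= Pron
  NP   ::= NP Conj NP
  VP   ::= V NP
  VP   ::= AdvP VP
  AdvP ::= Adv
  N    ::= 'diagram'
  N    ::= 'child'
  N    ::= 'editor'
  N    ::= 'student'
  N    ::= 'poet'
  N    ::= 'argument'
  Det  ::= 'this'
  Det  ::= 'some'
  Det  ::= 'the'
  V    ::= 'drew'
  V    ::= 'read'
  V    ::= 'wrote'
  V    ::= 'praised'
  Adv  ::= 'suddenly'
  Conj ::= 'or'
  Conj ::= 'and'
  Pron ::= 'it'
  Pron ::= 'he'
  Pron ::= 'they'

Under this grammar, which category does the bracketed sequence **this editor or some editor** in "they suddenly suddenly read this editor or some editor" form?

NP

S
  NP
    Pron: they
  VP
    AdvP
      Adv: suddenly
    VP
      AdvP
        Adv: suddenly
      VP
        V: read
        NP
          NP
            Det: this
            N: editor
          Conj: or
          NP
            Det: some
            N: editor
The span 'this editor or some editor' is the NP node built by NP → NP Conj NP.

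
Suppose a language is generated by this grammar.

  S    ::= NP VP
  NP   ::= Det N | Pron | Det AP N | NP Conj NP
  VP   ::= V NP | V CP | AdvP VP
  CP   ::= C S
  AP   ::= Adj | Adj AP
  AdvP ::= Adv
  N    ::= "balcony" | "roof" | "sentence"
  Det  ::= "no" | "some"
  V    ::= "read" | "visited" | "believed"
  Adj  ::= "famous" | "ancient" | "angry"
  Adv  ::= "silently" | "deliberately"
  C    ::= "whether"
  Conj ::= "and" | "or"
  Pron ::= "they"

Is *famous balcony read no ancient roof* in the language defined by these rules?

For S → NP VP, no prefix of the string parses as an NP.

Ungrammatical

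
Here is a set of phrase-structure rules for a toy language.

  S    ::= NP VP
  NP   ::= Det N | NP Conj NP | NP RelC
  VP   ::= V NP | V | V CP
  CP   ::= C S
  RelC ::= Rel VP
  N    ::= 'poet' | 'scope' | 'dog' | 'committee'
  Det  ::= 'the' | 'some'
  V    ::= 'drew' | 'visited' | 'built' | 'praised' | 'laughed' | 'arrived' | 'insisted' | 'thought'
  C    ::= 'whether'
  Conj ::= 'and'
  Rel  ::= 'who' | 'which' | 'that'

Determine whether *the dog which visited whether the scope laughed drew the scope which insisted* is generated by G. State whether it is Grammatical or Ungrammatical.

S
  NP
    NP
      Det: the
      N: dog
    RelC
      Rel: which
      VP
        V: visited
        CP
          C: whether
          S
            NP
              Det: the
              N: scope
            VP
              V: laughed
  VP
    V: drew
    NP
      NP
        Det: the
        N: scope
      RelC
        Rel: which
        VP
          V: insisted
The bracketing above is licensed at every node by one of the given productions, with S at the root.

Grammatical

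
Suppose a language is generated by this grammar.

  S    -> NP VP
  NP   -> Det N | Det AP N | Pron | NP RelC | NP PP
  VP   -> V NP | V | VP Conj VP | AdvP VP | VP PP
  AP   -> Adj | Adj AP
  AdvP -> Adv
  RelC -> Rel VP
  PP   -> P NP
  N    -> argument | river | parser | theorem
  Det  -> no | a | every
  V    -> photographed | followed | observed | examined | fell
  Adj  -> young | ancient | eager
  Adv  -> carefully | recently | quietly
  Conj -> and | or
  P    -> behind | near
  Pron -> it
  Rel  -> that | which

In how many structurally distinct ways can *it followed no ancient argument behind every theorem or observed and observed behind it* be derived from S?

Two of the 10 distinct bracketings:
[S [NP [Pron it]] [VP [VP [V followed] [NP [NP [Det no] [AP [Adj ancient]] [N argument]] [PP [P behind] [NP [Det every] [N theorem]]]]] [Conj or] [VP [VP [V observed]] [Conj and] [VP [VP [V observed]] [PP [P behind] [NP [Pron it]]]]]]]
[S [NP [Pron it]] [VP [VP [V followed] [NP [NP [Det no] [AP [Adj ancient]] [N argument]] [PP [P behind] [NP [Det every] [N theorem]]]]] [Conj or] [VP [VP [VP [V observed]] [Conj and] [VP [V observed]]] [PP [P behind] [NP [Pron it]]]]]]
The trees differ in how a recursive rule is bracketed over the same span.

10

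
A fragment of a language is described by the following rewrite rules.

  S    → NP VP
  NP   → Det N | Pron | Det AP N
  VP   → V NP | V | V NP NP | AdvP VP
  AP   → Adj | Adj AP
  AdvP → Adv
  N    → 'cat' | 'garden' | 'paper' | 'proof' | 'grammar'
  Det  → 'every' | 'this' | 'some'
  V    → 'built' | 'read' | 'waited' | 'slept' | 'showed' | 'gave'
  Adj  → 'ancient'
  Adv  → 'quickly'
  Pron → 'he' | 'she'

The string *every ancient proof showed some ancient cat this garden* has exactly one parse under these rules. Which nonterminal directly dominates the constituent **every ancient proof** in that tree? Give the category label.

S

S
  NP
    Det: every
    AP
      Adj: ancient
    N: proof
  VP
    V: showed
    NP
      Det: some
      AP
        Adj: ancient
      N: cat
    NP
      Det: this
      N: garden
The span 'every ancient proof' is the NP node built by NP → Det AP N.
Its mother is the S built by S → NP VP.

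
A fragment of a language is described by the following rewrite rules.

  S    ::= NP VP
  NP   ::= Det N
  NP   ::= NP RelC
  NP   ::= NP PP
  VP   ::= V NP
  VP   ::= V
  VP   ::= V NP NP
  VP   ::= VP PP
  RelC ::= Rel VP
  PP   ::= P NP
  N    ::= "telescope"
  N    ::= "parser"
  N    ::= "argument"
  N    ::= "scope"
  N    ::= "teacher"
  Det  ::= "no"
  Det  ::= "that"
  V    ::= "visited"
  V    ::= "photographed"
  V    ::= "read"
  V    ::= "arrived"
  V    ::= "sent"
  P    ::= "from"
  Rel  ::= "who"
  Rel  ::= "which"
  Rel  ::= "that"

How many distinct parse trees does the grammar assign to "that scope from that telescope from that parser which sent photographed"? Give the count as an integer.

Two of the 5 distinct bracketings:
[S [NP [NP [NP [Det that] [N scope]] [PP [P from] [NP [NP [Det that] [N telescope]] [PP [P from] [NP [Det that] [N parser]]]]]] [RelC [Rel which] [VP [V sent]]]] [VP [V photographed]]]
[S [NP [NP [NP [NP [Det that] [N scope]] [PP [P from] [NP [Det that] [N telescope]]]] [PP [P from] [NP [Det that] [N parser]]]] [RelC [Rel which] [VP [V sent]]]] [VP [V photographed]]]
The trees differ in how a recursive rule is bracketed over the same span.

5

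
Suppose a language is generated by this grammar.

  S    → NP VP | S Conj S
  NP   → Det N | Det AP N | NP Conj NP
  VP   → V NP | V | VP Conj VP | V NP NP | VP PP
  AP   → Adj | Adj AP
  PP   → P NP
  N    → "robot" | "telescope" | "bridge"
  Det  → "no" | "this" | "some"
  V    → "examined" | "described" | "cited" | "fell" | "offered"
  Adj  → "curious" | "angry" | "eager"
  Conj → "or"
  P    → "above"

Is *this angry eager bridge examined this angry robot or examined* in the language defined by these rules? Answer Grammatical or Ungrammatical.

Grammatical

S
  NP
    Det: this
    AP
      Adj: angry
      AP
        Adj: eager
    N: bridge
  VP
    VP
      V: examined
      NP
        Det: this
        AP
          Adj: angry
        N: robot
    Conj: or
    VP
      V: examined
Every word is introduced by a lexical rule and the phrasal rules combine the resulting categories into a single S.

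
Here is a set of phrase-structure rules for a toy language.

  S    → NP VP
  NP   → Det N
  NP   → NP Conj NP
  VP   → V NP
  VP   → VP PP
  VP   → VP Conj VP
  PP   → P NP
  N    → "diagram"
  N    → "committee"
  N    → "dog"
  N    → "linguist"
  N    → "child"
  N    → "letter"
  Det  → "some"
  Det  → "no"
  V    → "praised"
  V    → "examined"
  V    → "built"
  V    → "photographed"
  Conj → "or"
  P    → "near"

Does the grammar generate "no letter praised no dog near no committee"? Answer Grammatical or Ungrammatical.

Grammatical

S
  NP
    Det: no
    N: letter
  VP
    VP
      V: praised
      NP
        Det: no
        N: dog
    PP
      P: near
      NP
        Det: no
        N: committee
The bracketing above is licensed at every node by one of the given productions, with S at the root.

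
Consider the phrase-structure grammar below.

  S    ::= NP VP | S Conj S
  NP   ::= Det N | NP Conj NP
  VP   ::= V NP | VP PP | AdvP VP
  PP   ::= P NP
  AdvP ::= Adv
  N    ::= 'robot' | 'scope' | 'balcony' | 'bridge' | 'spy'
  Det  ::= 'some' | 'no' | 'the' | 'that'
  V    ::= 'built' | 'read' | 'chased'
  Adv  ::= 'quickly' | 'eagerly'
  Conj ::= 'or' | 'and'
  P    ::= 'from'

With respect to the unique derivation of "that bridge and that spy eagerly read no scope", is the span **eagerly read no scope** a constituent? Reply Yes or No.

Yes

[S [NP [NP [Det that] [N bridge]] [Conj and] [NP [Det that] [N spy]]] [VP [AdvP [Adv eagerly]] [VP [V read] [NP [Det no] [N scope]]]]]
The words 'eagerly read no scope' are exhaustively dominated by a single VP node (built by VP → AdvP VP), so they form a constituent.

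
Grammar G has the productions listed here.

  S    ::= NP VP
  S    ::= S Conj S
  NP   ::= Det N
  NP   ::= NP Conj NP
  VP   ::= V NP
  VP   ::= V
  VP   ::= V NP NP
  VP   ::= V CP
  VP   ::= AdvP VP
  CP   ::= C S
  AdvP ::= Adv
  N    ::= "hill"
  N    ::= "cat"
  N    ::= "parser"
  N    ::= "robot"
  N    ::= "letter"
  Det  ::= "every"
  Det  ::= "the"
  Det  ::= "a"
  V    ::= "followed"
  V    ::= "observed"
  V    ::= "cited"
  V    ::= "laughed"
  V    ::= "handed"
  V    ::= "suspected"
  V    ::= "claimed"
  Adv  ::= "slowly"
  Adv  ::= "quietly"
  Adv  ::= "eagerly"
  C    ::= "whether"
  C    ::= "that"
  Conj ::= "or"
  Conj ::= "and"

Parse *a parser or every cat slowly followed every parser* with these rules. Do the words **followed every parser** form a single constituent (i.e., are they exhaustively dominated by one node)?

[S [NP [NP [Det a] [N parser]] [Conj or] [NP [Det every] [N cat]]] [VP [AdvP [Adv slowly]] [VP [V followed] [NP [Det every] [N parser]]]]]
The words 'followed every parser' are exhaustively dominated by a single VP node (built by VP → V NP), so they form a constituent.

Yes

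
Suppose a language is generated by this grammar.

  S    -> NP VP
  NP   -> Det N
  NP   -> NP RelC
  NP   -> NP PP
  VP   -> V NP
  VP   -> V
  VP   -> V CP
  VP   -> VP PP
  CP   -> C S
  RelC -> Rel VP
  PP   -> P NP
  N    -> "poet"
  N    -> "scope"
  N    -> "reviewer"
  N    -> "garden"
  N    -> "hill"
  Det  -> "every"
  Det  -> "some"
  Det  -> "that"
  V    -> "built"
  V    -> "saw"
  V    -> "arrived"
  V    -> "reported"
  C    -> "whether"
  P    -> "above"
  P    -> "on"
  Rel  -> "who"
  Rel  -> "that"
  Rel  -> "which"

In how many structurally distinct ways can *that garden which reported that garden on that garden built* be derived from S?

3

Two of the 3 distinct bracketings:
[S [NP [NP [Det that] [N garden]] [RelC [Rel which] [VP [V reported] [NP [NP [Det that] [N garden]] [PP [P on] [NP [Det that] [N garden]]]]]]] [VP [V built]]]
[S [NP [NP [Det that] [N garden]] [RelC [Rel which] [VP [VP [V reported] [NP [Det that] [N garden]]] [PP [P on] [NP [Det that] [N garden]]]]]] [VP [V built]]]
The difference turns on whether NP → NP PP is used at the relevant span, versus an alternative expansion of NP.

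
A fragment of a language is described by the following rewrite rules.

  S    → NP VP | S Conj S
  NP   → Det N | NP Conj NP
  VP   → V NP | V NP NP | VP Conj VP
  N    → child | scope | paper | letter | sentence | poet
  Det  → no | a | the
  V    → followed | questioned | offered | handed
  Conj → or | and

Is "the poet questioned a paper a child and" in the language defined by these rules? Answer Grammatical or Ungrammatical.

For S → NP VP, the only prefix that parses as NP is 'the poet', but the remainder 'questioned a paper a child and' is not a VP under these rules. The alternative S rule S → S Conj S likewise has no satisfying split.

Ungrammatical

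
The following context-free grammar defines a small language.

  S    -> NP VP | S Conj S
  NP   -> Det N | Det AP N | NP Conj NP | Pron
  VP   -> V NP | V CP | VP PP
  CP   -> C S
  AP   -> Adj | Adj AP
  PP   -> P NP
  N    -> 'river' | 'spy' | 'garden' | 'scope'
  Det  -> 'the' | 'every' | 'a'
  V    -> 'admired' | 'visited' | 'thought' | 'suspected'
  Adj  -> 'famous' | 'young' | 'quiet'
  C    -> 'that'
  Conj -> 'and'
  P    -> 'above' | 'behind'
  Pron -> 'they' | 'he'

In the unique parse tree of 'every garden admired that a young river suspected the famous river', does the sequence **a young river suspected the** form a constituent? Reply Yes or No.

[S [NP [Det every] [N garden]] [VP [V admired] [CP [C that] [S [NP [Det a] [AP [Adj young]] [N river]] [VP [V suspected] [NP [Det the] [AP [Adj famous]] [N river]]]]]]]
The smallest constituent containing 'a young river suspected the' is the S spanning 'a young river suspected the famous river'; no single node in the tree dominates exactly the given words.

No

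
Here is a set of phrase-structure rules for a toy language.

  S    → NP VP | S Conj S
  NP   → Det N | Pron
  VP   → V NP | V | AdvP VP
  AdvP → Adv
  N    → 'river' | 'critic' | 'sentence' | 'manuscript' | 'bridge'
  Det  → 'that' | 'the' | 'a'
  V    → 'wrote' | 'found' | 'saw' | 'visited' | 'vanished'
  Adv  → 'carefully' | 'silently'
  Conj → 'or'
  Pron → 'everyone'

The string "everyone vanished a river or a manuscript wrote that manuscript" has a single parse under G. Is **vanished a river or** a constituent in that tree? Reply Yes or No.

[S [S [NP [Pron everyone]] [VP [V vanished] [NP [Det a] [N river]]]] [Conj or] [S [NP [Det a] [N manuscript]] [VP [V wrote] [NP [Det that] [N manuscript]]]]]
The smallest constituent containing 'vanished a river or' is the S spanning 'everyone vanished a river or a manuscript wrote that manuscript'; no single node in the tree dominates exactly the given words.

No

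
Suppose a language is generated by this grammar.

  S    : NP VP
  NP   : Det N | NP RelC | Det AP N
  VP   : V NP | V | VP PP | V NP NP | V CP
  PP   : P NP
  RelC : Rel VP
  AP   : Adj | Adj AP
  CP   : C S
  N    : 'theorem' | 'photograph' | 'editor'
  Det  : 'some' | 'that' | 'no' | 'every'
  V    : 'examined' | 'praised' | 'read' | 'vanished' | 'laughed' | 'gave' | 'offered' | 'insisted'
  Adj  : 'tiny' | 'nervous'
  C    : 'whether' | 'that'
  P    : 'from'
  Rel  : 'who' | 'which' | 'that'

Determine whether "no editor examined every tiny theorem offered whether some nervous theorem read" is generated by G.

Ungrammatical

For S → NP VP, the only prefix that parses as NP is 'no editor', but the remainder 'examined every tiny theorem offered whether some nervous theorem read' is not a VP under these rules.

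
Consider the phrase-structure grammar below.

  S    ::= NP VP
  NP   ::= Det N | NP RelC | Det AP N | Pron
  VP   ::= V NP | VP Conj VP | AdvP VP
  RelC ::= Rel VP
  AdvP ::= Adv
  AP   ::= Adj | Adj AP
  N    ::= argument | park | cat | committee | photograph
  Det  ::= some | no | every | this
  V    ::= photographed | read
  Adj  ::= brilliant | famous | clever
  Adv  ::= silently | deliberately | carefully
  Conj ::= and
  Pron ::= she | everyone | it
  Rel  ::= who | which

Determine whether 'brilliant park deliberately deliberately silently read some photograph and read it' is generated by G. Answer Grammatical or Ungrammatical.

For S → NP VP, no prefix of the string parses as an NP.

Ungrammatical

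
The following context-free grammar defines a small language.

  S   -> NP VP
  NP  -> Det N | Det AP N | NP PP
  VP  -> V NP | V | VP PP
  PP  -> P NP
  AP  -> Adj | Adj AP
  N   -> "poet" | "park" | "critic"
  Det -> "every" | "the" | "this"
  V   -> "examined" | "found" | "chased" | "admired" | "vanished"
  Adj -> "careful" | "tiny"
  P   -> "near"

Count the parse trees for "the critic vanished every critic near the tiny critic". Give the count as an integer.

2

The two bracketings:
[S [NP [Det the] [N critic]] [VP [V vanished] [NP [NP [Det every] [N critic]] [PP [P near] [NP [Det the] [AP [Adj tiny]] [N critic]]]]]]
[S [NP [Det the] [N critic]] [VP [VP [V vanished] [NP [Det every] [N critic]]] [PP [P near] [NP [Det the] [AP [Adj tiny]] [N critic]]]]]
The difference turns on whether NP → NP PP is used at the relevant span, versus an alternative expansion of NP.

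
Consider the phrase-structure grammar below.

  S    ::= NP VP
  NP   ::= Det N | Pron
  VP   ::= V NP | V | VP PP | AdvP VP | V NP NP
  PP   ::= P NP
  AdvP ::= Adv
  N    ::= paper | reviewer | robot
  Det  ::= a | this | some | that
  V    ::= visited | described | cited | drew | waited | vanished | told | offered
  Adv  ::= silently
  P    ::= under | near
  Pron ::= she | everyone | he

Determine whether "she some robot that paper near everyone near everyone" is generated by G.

Ungrammatical

For S → NP VP, the only prefix that parses as NP is 'she', but the remainder 'some robot that paper near everyone near everyone' is not a VP under these rules.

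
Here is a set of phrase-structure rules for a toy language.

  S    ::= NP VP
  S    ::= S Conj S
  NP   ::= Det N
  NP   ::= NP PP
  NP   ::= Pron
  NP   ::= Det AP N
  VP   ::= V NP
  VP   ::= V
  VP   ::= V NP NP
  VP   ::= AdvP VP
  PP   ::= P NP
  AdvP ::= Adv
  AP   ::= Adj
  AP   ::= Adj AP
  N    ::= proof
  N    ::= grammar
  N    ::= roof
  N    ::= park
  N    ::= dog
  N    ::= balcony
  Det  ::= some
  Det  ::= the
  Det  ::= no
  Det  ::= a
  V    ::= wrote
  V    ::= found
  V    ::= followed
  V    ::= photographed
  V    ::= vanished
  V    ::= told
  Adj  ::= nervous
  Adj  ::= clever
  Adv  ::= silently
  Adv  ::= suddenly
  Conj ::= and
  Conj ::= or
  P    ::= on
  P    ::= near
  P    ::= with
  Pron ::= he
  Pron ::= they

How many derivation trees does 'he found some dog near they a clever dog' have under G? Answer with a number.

1

[S [NP [Pron he]] [VP [V found] [NP [NP [Det some] [N dog]] [PP [P near] [NP [Pron they]]]] [NP [Det a] [AP [Adj clever]] [N dog]]]]
No rule offers an alternative attachment or grouping for any span, so this is the only derivation.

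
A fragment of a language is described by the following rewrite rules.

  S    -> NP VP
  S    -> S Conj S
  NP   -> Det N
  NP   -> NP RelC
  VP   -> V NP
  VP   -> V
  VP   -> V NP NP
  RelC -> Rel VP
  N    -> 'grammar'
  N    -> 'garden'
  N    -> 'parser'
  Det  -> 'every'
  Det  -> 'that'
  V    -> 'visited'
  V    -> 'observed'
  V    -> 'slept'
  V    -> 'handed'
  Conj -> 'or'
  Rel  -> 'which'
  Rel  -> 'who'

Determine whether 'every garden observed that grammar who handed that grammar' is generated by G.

S
  NP
    Det: every
    N: garden
  VP
    V: observed
    NP
      NP
        Det: that
        N: grammar
      RelC
        Rel: who
        VP
          V: handed
          NP
            Det: that
            N: grammar
Every word is introduced by a lexical rule and the phrasal rules combine the resulting categories into a single S.

Grammatical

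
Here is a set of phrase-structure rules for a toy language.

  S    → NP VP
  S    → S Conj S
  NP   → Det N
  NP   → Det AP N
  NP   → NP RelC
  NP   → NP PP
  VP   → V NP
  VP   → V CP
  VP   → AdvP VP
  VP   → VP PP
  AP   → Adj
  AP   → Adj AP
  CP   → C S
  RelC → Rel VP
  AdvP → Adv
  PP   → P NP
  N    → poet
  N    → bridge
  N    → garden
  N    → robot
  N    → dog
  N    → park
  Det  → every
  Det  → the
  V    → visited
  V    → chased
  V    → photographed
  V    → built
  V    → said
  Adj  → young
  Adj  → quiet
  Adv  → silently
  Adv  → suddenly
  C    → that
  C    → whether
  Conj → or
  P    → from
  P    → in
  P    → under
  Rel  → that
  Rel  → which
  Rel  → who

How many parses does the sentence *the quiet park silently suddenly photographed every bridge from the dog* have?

4

Two of the 4 distinct bracketings:
[S [NP [Det the] [AP [Adj quiet]] [N park]] [VP [AdvP [Adv silently]] [VP [AdvP [Adv suddenly]] [VP [V photographed] [NP [NP [Det every] [N bridge]] [PP [P from] [NP [Det the] [N dog]]]]]]]]
[S [NP [Det the] [AP [Adj quiet]] [N park]] [VP [AdvP [Adv silently]] [VP [AdvP [Adv suddenly]] [VP [VP [V photographed] [NP [Det every] [N bridge]]] [PP [P from] [NP [Det the] [N dog]]]]]]]
The difference turns on whether NP → NP PP is used at the relevant span, versus an alternative expansion of NP.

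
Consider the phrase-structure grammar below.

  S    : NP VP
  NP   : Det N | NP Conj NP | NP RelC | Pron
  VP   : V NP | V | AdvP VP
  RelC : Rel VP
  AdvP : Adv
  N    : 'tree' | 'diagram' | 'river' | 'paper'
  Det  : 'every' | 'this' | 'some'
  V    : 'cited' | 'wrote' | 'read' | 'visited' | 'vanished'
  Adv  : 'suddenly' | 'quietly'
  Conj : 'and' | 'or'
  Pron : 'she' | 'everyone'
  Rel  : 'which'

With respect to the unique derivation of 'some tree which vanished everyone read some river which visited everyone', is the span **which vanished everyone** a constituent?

[S [NP [NP [Det some] [N tree]] [RelC [Rel which] [VP [V vanished] [NP [Pron everyone]]]]] [VP [V read] [NP [NP [Det some] [N river]] [RelC [Rel which] [VP [V visited] [NP [Pron everyone]]]]]]]
The words 'which vanished everyone' are exhaustively dominated by a single RelC node (built by RelC → Rel VP), so they form a constituent.

Yes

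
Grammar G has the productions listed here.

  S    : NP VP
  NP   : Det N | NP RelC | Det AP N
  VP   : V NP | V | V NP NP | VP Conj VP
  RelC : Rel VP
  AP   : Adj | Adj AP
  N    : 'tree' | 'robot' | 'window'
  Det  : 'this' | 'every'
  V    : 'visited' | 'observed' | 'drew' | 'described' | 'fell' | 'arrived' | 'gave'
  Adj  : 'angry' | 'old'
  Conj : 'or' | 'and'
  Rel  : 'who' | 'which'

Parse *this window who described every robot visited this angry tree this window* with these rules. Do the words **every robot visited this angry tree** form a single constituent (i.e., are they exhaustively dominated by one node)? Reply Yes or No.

No

[S [NP [NP [Det this] [N window]] [RelC [Rel who] [VP [V described] [NP [Det every] [N robot]]]]] [VP [V visited] [NP [Det this] [AP [Adj angry]] [N tree]] [NP [Det this] [N window]]]]
The smallest constituent containing 'every robot visited this angry tree' is the S spanning 'this window who described every robot visited this angry tree this window'; no single node in the tree dominates exactly the given words.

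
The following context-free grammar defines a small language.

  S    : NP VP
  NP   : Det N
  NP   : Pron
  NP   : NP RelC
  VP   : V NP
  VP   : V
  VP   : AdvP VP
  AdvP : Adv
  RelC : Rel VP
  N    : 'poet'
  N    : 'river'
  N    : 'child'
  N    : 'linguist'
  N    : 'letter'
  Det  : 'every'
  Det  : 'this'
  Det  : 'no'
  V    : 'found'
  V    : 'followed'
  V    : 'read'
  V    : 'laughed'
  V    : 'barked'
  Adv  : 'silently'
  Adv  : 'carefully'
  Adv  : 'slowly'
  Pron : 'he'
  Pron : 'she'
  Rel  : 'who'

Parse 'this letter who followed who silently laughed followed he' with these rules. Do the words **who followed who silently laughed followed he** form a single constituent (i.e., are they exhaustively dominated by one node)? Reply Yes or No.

No

[S [NP [NP [NP [Det this] [N letter]] [RelC [Rel who] [VP [V followed]]]] [RelC [Rel who] [VP [AdvP [Adv silently]] [VP [V laughed]]]]] [VP [V followed] [NP [Pron he]]]]
The smallest constituent containing 'who followed who silently laughed followed he' is the S spanning 'this letter who followed who silently laughed followed he'; no single node in the tree dominates exactly the given words.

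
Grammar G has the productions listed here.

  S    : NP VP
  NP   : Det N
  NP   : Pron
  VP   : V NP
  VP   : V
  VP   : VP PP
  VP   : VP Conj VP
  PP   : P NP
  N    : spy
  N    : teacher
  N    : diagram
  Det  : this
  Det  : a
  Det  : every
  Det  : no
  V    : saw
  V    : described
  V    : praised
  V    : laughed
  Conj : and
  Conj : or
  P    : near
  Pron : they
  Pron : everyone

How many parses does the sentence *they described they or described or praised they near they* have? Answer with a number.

Two of the 5 distinct bracketings:
[S [NP [Pron they]] [VP [VP [VP [V described] [NP [Pron they]]] [Conj or] [VP [VP [V described]] [Conj or] [VP [V praised] [NP [Pron they]]]]] [PP [P near] [NP [Pron they]]]]]
[S [NP [Pron they]] [VP [VP [VP [VP [V described] [NP [Pron they]]] [Conj or] [VP [V described]]] [Conj or] [VP [V praised] [NP [Pron they]]]] [PP [P near] [NP [Pron they]]]]]
The trees differ in how a recursive rule is bracketed over the same span.

5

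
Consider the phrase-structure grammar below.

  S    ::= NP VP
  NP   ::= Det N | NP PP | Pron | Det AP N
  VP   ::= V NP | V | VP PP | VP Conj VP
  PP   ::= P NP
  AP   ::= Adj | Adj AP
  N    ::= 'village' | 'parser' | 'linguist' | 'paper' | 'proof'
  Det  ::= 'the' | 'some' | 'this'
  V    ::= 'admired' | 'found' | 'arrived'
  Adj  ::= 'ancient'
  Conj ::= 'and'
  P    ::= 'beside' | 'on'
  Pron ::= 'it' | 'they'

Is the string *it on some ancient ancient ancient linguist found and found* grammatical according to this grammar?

S
  NP
    NP
      Pron: it
    PP
      P: on
      NP
        Det: some
        AP
          Adj: ancient
          AP
            Adj: ancient
            AP
              Adj: ancient
        N: linguist
  VP
    VP
      V: found
    Conj: and
    VP
      V: found
Each bracket corresponds to one application of a listed rule, so the string is derivable from S.

Grammatical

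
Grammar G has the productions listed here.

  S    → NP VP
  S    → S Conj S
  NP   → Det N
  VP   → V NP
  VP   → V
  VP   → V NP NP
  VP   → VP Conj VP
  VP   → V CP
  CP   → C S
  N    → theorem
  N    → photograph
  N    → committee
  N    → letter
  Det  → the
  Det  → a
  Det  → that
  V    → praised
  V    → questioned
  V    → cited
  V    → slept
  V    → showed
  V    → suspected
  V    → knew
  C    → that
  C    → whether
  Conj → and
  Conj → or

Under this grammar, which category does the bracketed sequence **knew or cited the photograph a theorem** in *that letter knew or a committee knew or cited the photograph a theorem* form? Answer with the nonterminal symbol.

S
  S
    NP
      Det: that
      N: letter
    VP
      V: knew
  Conj: or
  S
    NP
      Det: a
      N: committee
    VP
      VP
        V: knew
      Conj: or
      VP
        V: cited
        NP
          Det: the
          N: photograph
        NP
          Det: a
          N: theorem
The span 'knew or cited the photograph a theorem' is the VP node built by VP → VP Conj VP.

VP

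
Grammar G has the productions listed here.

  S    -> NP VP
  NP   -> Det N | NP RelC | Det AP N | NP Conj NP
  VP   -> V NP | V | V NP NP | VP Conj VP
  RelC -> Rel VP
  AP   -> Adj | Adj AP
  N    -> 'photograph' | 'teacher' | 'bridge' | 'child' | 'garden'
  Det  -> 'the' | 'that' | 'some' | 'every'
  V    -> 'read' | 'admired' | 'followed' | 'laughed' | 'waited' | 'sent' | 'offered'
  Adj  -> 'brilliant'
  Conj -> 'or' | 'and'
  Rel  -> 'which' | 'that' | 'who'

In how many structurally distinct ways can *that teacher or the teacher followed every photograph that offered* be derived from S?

[S [NP [NP [Det that] [N teacher]] [Conj or] [NP [Det the] [N teacher]]] [VP [V followed] [NP [NP [Det every] [N photograph]] [RelC [Rel that] [VP [V offered]]]]]]
No rule offers an alternative attachment or grouping for any span, so this is the only derivation.

1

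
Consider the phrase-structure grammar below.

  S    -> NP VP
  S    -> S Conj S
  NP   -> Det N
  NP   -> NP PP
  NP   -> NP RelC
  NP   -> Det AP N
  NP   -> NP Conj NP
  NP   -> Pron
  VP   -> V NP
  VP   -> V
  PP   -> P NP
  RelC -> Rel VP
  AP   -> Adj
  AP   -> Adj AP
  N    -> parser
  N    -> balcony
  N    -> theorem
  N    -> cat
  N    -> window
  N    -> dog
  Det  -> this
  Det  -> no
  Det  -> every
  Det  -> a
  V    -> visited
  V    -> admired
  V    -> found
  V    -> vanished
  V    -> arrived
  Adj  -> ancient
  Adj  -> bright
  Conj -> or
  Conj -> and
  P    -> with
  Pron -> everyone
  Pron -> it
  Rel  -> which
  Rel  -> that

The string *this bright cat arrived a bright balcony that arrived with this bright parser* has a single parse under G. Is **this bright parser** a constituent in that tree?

[S [NP [Det this] [AP [Adj bright]] [N cat]] [VP [V arrived] [NP [NP [NP [Det a] [AP [Adj bright]] [N balcony]] [RelC [Rel that] [VP [V arrived]]]] [PP [P with] [NP [Det this] [AP [Adj bright]] [N parser]]]]]]
The words 'this bright parser' are exhaustively dominated by a single NP node (built by NP → Det AP N), so they form a constituent.

Yes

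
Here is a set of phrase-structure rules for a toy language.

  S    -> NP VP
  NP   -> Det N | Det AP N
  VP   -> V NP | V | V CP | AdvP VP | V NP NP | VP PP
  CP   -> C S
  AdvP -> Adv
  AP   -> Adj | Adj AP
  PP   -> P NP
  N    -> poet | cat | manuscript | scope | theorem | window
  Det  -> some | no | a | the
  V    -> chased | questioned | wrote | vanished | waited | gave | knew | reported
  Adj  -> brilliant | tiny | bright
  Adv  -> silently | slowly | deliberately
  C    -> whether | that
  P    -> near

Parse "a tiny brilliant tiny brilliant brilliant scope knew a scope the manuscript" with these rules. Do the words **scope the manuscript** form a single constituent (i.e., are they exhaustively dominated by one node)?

[S [NP [Det a] [AP [Adj tiny] [AP [Adj brilliant] [AP [Adj tiny] [AP [Adj brilliant] [AP [Adj brilliant]]]]]] [N scope]] [VP [V knew] [NP [Det a] [N scope]] [NP [Det the] [N manuscript]]]]
The smallest constituent containing 'scope the manuscript' is the VP spanning 'knew a scope the manuscript'; no single node in the tree dominates exactly the given words.

No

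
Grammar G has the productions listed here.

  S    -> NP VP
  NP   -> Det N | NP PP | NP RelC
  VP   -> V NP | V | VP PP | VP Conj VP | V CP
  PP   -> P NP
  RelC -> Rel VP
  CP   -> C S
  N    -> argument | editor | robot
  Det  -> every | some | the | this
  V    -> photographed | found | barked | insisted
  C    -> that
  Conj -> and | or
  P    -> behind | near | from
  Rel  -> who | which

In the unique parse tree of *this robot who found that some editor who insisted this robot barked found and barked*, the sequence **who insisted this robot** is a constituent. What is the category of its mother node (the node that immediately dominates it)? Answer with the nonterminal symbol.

[S [NP [NP [Det this] [N robot]] [RelC [Rel who] [VP [V found] [CP [C that] [S [NP [NP [Det some] [N editor]] [RelC [Rel who] [VP [V insisted] [NP [Det this] [N robot]]]]] [VP [V barked]]]]]]] [VP [VP [V found]] [Conj and] [VP [V barked]]]]
The span 'who insisted this robot' is the RelC node built by RelC → Rel VP.
Its mother is the NP built by NP → NP RelC.

NP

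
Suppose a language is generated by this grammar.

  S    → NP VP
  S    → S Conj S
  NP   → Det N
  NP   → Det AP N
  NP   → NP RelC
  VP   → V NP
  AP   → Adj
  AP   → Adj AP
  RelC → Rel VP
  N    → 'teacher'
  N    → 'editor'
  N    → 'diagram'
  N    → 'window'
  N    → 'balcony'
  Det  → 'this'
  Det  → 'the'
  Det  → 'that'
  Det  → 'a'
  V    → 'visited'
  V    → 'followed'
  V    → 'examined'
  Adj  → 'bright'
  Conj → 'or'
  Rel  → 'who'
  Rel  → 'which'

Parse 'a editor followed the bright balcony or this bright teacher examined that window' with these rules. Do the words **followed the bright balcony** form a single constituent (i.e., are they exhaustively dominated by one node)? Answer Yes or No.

Yes

[S [S [NP [Det a] [N editor]] [VP [V followed] [NP [Det the] [AP [Adj bright]] [N balcony]]]] [Conj or] [S [NP [Det this] [AP [Adj bright]] [N teacher]] [VP [V examined] [NP [Det that] [N window]]]]]
The words 'followed the bright balcony' are exhaustively dominated by a single VP node (built by VP → V NP), so they form a constituent.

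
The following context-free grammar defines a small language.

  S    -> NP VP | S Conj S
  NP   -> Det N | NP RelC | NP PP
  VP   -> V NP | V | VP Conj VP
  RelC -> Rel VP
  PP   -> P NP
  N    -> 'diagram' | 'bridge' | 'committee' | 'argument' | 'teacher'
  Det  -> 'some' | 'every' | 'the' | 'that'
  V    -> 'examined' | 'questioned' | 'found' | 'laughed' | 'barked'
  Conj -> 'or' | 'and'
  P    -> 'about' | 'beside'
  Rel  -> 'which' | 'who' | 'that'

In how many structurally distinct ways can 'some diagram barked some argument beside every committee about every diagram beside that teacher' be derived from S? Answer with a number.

5

Two of the 5 distinct bracketings:
[S [NP [Det some] [N diagram]] [VP [V barked] [NP [NP [Det some] [N argument]] [PP [P beside] [NP [NP [Det every] [N committee]] [PP [P about] [NP [NP [Det every] [N diagram]] [PP [P beside] [NP [Det that] [N teacher]]]]]]]]]]
[S [NP [Det some] [N diagram]] [VP [V barked] [NP [NP [Det some] [N argument]] [PP [P beside] [NP [NP [NP [Det every] [N committee]] [PP [P about] [NP [Det every] [N diagram]]]] [PP [P beside] [NP [Det that] [N teacher]]]]]]]]
The trees differ in how a recursive rule is bracketed over the same span.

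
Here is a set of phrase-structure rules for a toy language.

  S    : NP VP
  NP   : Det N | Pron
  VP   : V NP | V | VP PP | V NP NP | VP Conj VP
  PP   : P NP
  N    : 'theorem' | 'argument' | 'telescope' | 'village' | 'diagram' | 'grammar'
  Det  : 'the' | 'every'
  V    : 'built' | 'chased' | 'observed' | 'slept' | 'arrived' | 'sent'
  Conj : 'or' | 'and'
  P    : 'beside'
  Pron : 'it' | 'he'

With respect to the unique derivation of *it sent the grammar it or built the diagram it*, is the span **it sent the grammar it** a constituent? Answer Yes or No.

[S [NP [Pron it]] [VP [VP [V sent] [NP [Det the] [N grammar]] [NP [Pron it]]] [Conj or] [VP [V built] [NP [Det the] [N diagram]] [NP [Pron it]]]]]
The smallest constituent containing 'it sent the grammar it' is the S spanning 'it sent the grammar it or built the diagram it'; no single node in the tree dominates exactly the given words.

No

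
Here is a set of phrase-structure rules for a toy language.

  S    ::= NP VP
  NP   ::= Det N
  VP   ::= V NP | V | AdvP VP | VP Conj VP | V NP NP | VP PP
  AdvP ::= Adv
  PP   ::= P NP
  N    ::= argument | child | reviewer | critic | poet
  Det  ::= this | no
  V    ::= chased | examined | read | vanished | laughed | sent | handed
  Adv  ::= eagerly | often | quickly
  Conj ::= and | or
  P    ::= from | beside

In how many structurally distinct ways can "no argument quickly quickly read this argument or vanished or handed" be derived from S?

Two of the 9 distinct bracketings:
[S [NP [Det no] [N argument]] [VP [AdvP [Adv quickly]] [VP [AdvP [Adv quickly]] [VP [VP [V read] [NP [Det this] [N argument]]] [Conj or] [VP [VP [V vanished]] [Conj or] [VP [V handed]]]]]]]
[S [NP [Det no] [N argument]] [VP [AdvP [Adv quickly]] [VP [AdvP [Adv quickly]] [VP [VP [VP [V read] [NP [Det this] [N argument]]] [Conj or] [VP [V vanished]]] [Conj or] [VP [V handed]]]]]]
The trees differ in how a recursive rule is bracketed over the same span.

9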